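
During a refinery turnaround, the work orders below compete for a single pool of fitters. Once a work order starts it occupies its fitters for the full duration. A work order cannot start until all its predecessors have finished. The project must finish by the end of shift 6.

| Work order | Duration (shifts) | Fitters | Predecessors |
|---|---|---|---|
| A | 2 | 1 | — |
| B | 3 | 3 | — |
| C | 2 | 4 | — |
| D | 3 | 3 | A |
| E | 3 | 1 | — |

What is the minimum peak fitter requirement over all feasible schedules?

6

Early-start (A@1, B@1, C@1, D@3, E@1) gives peak 9: s1:9  s2:9  s3:7  s4:3  s5:3  s6:0.
Shift B→3, D→4.
Schedule A@1, B@3, C@1, D@4, E@1: s1:6  s2:6  s3:4  s4:6  s5:6  s6:3 — peak 6.
Total fitter-shifts = 31 over 6 shifts ⇒ peak ≥ ⌈31/6⌉ = 6, so 6 is optimal.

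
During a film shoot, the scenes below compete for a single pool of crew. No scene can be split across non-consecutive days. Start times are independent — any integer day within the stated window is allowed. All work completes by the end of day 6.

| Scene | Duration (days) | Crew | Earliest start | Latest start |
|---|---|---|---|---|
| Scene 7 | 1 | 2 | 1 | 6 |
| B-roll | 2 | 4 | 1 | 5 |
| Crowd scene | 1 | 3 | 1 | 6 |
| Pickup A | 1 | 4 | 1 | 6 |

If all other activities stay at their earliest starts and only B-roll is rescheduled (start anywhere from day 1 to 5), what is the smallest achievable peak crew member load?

B-roll@1: d1:13  d2:4  d3:0  d4:0  d5:0  d6:0 → peak 13
B-roll@2: d1:9  d2:4  d3:4  d4:0  d5:0  d6:0 → peak 9
B-roll@3: d1:9  d2:0  d3:4  d4:4  d5:0  d6:0 → peak 9
B-roll@4: d1:9  d2:0  d3:0  d4:4  d5:4  d6:0 → peak 9
B-roll@5: d1:9  d2:0  d3:0  d4:0  d5:4  d6:4 → peak 9
Best is B-roll@2, peak 9.

9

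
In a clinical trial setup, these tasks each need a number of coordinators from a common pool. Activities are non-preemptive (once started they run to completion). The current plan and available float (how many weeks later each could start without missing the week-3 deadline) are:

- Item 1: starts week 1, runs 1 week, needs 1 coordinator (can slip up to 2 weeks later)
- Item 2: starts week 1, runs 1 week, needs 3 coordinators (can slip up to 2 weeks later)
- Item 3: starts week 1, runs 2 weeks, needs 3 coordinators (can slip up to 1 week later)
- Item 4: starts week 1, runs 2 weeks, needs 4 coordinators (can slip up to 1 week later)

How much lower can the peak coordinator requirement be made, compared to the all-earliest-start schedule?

4

Early-start peak: w1:11  w2:7  w3:0 ⇒ 11.
Leveled (Item 1@1, Item 2@1, Item 3@1, Item 4@2): w1:7  w2:7  w3:4 ⇒ 7.
Reduction 11 − 7 = 4.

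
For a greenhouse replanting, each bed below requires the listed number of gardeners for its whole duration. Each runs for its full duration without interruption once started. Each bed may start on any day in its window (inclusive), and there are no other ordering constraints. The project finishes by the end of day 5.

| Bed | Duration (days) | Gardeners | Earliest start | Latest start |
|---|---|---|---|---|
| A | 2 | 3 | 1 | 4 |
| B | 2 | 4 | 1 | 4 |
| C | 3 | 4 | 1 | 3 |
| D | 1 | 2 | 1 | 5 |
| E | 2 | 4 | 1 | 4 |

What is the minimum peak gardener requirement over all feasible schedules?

8

Early-start (A@1, B@1, C@1, D@1, E@1) gives peak 17: d1:17  d2:15  d3:4  d4:0  d5:0.
Shift C→3, D→3, E→4.
Schedule A@1, B@1, C@3, D@3, E@4: d1:7  d2:7  d3:6  d4:8  d5:8 — peak 8.
Total gardener-days = 36 over 5 days ⇒ peak ≥ ⌈36/5⌉ = 8, so 8 is optimal.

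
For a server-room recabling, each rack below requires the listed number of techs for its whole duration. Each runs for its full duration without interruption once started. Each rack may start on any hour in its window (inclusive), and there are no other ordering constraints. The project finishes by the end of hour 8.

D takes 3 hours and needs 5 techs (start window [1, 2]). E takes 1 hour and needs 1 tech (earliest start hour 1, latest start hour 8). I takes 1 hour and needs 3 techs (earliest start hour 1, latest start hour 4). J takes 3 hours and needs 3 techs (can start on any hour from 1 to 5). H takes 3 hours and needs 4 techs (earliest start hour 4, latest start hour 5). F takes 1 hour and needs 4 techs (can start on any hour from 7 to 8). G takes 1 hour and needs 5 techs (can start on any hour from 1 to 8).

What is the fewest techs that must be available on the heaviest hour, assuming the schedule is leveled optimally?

7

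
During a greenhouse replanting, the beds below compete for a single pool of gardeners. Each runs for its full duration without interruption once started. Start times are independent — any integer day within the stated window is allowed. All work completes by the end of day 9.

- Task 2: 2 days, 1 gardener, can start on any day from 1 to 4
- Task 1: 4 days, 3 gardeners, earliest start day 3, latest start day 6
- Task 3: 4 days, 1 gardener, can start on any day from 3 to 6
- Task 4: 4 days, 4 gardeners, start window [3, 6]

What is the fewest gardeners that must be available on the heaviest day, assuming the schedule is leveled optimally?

Schedule Task 2@1, Task 1@3, Task 3@3, Task 4@3: d1:1  d2:1  d3:8  d4:8  d5:8  d6:8  d7:0  d8:0  d9:0 — peak 8.

8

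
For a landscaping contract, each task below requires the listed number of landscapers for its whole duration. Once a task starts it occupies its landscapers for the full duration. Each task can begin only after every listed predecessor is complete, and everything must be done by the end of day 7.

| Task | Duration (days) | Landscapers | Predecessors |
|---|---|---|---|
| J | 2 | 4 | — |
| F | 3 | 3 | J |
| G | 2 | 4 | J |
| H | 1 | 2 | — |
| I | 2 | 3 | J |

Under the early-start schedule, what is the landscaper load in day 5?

3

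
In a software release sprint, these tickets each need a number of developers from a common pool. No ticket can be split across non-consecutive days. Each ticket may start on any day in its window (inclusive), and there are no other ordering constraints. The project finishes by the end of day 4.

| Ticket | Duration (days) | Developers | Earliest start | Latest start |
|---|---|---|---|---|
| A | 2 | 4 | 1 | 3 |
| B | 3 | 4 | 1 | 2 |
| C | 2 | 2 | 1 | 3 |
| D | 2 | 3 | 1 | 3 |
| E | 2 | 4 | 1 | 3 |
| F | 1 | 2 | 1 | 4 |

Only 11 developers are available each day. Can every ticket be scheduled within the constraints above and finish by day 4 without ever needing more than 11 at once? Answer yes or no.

Schedule A@1, B@1, C@1, D@3, E@3, F@4: d1:10  d2:10  d3:11  d4:9 — peak 11 ≤ 11.

yes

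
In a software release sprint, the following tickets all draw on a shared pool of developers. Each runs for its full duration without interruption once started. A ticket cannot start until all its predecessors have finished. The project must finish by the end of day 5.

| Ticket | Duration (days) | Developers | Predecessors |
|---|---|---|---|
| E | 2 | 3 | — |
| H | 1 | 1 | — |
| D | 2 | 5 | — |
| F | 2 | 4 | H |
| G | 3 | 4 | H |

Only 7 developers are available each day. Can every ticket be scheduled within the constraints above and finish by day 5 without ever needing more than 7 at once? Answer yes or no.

Total developer-days = 37; over 5 days the average is 37/5 > 7, so some day must exceed 7.

no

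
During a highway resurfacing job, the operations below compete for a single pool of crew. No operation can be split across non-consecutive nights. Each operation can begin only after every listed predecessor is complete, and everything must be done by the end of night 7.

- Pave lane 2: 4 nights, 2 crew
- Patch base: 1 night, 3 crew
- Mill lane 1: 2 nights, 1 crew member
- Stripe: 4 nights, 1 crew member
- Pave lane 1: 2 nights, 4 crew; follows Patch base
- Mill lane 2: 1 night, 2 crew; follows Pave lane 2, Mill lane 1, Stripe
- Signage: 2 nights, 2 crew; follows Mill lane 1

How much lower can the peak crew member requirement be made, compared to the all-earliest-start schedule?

4

Early-start peak: n1:7  n2:8  n3:9  n4:5  n5:2  n6:0  n7:0 ⇒ 9.
Leveled (Pave lane 2@1, Patch base@5, Mill lane 1@1, Stripe@1, Pave lane 1@6, Mill lane 2@5, Signage@3): n1:4  n2:4  n3:5  n4:5  n5:5  n6:4  n7:4 ⇒ 5.
Reduction 9 − 5 = 4.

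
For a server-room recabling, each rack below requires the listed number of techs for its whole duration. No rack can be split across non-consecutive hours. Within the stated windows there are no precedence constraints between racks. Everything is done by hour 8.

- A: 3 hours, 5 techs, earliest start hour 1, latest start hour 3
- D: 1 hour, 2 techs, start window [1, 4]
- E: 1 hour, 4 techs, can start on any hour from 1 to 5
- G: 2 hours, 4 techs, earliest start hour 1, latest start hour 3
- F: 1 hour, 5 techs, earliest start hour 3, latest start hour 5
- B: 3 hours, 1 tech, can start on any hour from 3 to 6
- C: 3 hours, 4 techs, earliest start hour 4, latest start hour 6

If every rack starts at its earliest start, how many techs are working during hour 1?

At early start, hour 1 has: A, D, E, G.
Demand: 5 + 2 + 4 + 4 = 15.

15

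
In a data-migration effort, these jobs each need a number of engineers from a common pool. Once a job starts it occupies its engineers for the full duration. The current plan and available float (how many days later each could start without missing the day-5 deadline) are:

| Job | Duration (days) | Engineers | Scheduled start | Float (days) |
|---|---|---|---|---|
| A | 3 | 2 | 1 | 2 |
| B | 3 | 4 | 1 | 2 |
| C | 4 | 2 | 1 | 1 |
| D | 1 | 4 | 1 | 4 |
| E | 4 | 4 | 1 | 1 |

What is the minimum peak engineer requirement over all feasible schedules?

12

Early-start (A@1, B@1, C@1, D@1, E@1) gives peak 16: d1:16  d2:12  d3:12  d4:6  d5:0.
Shift E→2.
Schedule A@1, B@1, C@1, D@1, E@2: d1:12  d2:12  d3:12  d4:6  d5:4 — peak 12.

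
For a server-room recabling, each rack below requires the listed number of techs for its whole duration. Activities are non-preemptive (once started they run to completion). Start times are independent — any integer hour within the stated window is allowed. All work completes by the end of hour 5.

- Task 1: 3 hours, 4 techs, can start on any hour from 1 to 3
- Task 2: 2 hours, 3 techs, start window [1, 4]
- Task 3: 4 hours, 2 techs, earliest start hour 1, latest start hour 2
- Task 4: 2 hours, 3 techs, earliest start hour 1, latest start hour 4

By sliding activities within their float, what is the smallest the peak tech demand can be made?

Early-start (Task 1@1, Task 2@1, Task 3@1, Task 4@1) gives peak 12: h1:12  h2:12  h3:6  h4:2  h5:0.
Shift Task 2→4, Task 4→4.
Schedule Task 1@1, Task 2@4, Task 3@1, Task 4@4: h1:6  h2:6  h3:6  h4:8  h5:6 — peak 8.

8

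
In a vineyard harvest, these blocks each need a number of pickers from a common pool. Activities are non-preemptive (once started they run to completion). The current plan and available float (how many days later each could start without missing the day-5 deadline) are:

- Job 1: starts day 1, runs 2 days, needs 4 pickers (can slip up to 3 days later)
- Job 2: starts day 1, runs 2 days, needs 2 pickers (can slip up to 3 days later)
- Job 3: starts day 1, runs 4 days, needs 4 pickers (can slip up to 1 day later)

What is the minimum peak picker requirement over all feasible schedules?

8

Early-start (Job 1@1, Job 2@1, Job 3@1) gives peak 10: d1:10  d2:10  d3:4  d4:4  d5:0.
Shift Job 2→3.
Schedule Job 1@1, Job 2@3, Job 3@1: d1:8  d2:8  d3:6  d4:6  d5:0 — peak 8.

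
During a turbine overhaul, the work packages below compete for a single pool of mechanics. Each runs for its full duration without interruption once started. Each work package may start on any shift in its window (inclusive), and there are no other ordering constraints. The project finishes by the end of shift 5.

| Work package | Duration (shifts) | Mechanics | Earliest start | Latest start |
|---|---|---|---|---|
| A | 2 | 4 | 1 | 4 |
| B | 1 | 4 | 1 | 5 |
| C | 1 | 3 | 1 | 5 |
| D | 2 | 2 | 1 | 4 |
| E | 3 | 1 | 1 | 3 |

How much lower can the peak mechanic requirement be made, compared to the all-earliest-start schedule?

9

Early-start peak: s1:14  s2:7  s3:1  s4:0  s5:0 ⇒ 14.
Leveled (A@1, B@3, C@4, D@4, E@1): s1:5  s2:5  s3:5  s4:5  s5:2 ⇒ 5.
Reduction 14 − 5 = 9.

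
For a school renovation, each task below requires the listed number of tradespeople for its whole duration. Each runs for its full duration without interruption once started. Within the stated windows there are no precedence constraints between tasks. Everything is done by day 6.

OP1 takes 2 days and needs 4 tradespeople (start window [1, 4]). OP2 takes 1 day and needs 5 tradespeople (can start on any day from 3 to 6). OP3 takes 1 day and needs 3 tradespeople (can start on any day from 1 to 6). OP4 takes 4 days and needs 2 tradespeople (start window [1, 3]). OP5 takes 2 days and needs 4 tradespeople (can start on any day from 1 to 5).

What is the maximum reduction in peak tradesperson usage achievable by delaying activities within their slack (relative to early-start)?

7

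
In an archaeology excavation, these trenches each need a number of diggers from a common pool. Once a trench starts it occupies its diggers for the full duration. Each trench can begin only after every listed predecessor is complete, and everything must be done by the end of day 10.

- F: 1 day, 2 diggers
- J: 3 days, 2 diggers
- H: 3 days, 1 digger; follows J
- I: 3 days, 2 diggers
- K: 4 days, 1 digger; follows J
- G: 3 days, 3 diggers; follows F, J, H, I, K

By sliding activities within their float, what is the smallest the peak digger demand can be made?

4

Early-start (F@1, J@1, H@4, I@1, K@4, G@8) gives peak 6: d1:6  d2:4  d3:4  d4:2  d5:2  d6:2  d7:1  d8:3  d9:3  d10:3.
Shift I→2.
Schedule F@1, J@1, H@4, I@2, K@4, G@8: d1:4  d2:4  d3:4  d4:4  d5:2  d6:2  d7:1  d8:3  d9:3  d10:3 — peak 4.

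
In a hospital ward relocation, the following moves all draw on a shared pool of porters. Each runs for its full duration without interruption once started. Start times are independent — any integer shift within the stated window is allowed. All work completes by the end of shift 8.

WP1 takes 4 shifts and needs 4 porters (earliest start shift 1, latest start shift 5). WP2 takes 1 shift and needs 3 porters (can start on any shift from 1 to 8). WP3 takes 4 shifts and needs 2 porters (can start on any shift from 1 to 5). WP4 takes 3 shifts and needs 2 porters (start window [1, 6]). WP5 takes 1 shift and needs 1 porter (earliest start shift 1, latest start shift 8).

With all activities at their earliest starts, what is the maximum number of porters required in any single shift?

12

Early-start schedule: WP1@1, WP2@1, WP3@1, WP4@1, WP5@1.
Load per shift: shift 1: 12, shift 2: 8, shift 3: 8, shift 4: 6, shift 5: 0, shift 6: 0, shift 7: 0, shift 8: 0.
Peak is 12.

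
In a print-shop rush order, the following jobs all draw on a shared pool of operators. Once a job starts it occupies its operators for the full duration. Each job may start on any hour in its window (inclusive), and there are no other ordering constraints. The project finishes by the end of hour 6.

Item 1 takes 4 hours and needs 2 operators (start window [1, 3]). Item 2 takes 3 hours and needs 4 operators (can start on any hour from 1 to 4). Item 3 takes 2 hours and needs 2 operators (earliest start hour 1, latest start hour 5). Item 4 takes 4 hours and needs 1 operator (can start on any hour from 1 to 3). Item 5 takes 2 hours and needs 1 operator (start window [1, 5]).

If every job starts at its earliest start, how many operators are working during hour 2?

10

At early start, hour 2 has: Item 1, Item 2, Item 3, Item 4, Item 5.
Demand: 2 + 4 + 2 + 1 + 1 = 10.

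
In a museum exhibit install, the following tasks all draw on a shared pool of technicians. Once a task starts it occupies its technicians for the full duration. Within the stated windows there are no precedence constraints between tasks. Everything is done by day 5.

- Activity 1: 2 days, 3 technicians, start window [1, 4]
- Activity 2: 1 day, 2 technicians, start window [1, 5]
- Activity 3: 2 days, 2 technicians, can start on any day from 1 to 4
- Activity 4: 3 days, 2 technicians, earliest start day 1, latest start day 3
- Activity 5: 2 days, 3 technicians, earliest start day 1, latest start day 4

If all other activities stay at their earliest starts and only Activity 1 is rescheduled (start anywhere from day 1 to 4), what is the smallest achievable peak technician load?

Activity 1@1: d1:12  d2:10  d3:2  d4:0  d5:0 → peak 12
Activity 1@2: d1:9  d2:10  d3:5  d4:0  d5:0 → peak 10
Activity 1@3: d1:9  d2:7  d3:5  d4:3  d5:0 → peak 9
Activity 1@4: d1:9  d2:7  d3:2  d4:3  d5:3 → peak 9
Best is Activity 1@3, peak 9.

9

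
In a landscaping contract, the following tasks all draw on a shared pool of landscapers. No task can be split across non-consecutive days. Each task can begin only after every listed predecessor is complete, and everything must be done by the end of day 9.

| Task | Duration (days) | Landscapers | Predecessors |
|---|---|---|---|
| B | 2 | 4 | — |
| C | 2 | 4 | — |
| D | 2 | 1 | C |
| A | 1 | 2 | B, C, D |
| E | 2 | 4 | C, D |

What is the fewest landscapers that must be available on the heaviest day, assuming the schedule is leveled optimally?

4

Early-start (B@1, C@1, D@3, A@5, E@5) gives peak 8: d1:8  d2:8  d3:1  d4:1  d5:6  d6:4  d7:0  d8:0  d9:0.
Shift C→3, D→5, A→7, E→8.
Schedule B@1, C@3, D@5, A@7, E@8: d1:4  d2:4  d3:4  d4:4  d5:1  d6:1  d7:2  d8:4  d9:4 — peak 4.
Total landscaper-days = 28 over 9 days ⇒ peak ≥ ⌈28/9⌉ = 4, so 4 is optimal.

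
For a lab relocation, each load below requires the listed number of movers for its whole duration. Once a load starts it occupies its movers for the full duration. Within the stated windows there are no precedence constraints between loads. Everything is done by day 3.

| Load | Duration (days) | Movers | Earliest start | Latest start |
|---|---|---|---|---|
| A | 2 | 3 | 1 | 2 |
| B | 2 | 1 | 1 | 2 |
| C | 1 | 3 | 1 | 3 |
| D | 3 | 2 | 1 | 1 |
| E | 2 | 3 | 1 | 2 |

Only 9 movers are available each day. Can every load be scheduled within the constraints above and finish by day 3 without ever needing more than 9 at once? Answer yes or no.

Schedule A@1, B@1, C@1, D@1, E@2: d1:9  d2:9  d3:5 — peak 9 ≤ 9.

yes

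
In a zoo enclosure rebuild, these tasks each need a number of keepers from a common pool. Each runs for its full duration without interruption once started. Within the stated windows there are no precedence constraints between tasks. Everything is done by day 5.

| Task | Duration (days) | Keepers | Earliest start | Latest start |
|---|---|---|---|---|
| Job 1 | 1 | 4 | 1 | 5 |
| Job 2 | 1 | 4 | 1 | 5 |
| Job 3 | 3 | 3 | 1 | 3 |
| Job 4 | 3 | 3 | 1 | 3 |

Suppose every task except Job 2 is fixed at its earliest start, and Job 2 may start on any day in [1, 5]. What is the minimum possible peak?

10

Job 2@1: d1:14  d2:6  d3:6  d4:0  d5:0 → peak 14
Job 2@2: d1:10  d2:10  d3:6  d4:0  d5:0 → peak 10
Job 2@3: d1:10  d2:6  d3:10  d4:0  d5:0 → peak 10
Job 2@4: d1:10  d2:6  d3:6  d4:4  d5:0 → peak 10
Job 2@5: d1:10  d2:6  d3:6  d4:0  d5:4 → peak 10
Best is Job 2@2, peak 10.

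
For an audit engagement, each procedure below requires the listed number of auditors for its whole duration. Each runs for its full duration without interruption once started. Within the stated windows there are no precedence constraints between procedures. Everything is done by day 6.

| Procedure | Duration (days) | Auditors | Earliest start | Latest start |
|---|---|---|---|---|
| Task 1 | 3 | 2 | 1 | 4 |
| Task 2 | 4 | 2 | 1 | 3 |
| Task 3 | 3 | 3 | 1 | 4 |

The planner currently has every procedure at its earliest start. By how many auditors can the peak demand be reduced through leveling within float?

2

Early-start peak: d1:7  d2:7  d3:7  d4:2  d5:0  d6:0 ⇒ 7.
Leveled (Task 1@1, Task 2@1, Task 3@4): d1:4  d2:4  d3:4  d4:5  d5:3  d6:3 ⇒ 5.
Reduction 7 − 5 = 2.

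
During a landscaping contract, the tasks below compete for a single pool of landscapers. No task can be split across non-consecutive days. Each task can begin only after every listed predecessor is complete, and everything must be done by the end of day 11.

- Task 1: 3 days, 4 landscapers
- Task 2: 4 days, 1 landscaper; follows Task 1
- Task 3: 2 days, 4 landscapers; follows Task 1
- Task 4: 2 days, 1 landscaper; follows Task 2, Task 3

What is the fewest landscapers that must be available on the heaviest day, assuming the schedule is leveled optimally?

Early-start (Task 1@1, Task 2@4, Task 3@4, Task 4@8) gives peak 5: d1:4  d2:4  d3:4  d4:5  d5:5  d6:1  d7:1  d8:1  d9:1  d10:0  d11:0.
Shift Task 3→8, Task 4→10.
Schedule Task 1@1, Task 2@4, Task 3@8, Task 4@10: d1:4  d2:4  d3:4  d4:1  d5:1  d6:1  d7:1  d8:4  d9:4  d10:1  d11:1 — peak 4.

4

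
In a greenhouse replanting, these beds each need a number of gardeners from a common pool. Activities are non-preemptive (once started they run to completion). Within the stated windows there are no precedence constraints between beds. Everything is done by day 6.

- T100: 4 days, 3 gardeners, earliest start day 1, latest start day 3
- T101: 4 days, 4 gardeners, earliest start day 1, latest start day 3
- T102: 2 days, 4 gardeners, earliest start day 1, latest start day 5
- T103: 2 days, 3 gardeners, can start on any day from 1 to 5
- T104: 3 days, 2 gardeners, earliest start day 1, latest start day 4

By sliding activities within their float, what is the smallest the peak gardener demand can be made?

Early-start (T100@1, T101@1, T102@1, T103@1, T104@1) gives peak 16: d1:16  d2:16  d3:9  d4:7  d5:0  d6:0.
Shift T102→5, T103→5.
Schedule T100@1, T101@1, T102@5, T103@5, T104@1: d1:9  d2:9  d3:9  d4:7  d5:7  d6:7 — peak 9.

9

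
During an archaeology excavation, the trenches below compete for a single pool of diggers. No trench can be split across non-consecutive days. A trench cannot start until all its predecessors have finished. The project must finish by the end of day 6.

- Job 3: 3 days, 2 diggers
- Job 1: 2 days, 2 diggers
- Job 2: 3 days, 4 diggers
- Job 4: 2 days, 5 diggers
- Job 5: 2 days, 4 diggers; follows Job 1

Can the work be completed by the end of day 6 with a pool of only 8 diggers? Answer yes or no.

yes

Schedule Job 3@1, Job 1@3, Job 2@3, Job 4@1, Job 5@5: d1:7  d2:7  d3:8  d4:6  d5:8  d6:4 — peak 8 ≤ 8.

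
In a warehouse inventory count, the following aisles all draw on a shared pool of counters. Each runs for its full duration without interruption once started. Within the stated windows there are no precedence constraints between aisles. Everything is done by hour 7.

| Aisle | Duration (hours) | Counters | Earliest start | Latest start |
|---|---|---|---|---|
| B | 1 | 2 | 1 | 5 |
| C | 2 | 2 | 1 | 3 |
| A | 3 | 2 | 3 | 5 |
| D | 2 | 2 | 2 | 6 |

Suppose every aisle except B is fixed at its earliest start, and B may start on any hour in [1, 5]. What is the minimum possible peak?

4

B@1: h1:4  h2:4  h3:4  h4:2  h5:2  h6:0  h7:0 → peak 4
B@2: h1:2  h2:6  h3:4  h4:2  h5:2  h6:0  h7:0 → peak 6
B@3: h1:2  h2:4  h3:6  h4:2  h5:2  h6:0  h7:0 → peak 6
B@4: h1:2  h2:4  h3:4  h4:4  h5:2  h6:0  h7:0 → peak 4
B@5: h1:2  h2:4  h3:4  h4:2  h5:4  h6:0  h7:0 → peak 4
Best is B@1, peak 4.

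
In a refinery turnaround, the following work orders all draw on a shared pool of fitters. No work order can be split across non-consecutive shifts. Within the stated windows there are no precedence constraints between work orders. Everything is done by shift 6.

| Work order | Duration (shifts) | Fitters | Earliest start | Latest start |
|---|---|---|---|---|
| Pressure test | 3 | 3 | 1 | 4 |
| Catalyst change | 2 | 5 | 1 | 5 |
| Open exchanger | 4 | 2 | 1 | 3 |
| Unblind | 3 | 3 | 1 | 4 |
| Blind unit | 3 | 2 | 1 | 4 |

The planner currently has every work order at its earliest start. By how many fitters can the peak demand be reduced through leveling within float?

Early-start peak: s1:15  s2:15  s3:10  s4:2  s5:0  s6:0 ⇒ 15.
Leveled (Pressure test@1, Catalyst change@1, Open exchanger@3, Unblind@3, Blind unit@4): s1:8  s2:8  s3:8  s4:7  s5:7  s6:4 ⇒ 8.
Reduction 15 − 8 = 7.

7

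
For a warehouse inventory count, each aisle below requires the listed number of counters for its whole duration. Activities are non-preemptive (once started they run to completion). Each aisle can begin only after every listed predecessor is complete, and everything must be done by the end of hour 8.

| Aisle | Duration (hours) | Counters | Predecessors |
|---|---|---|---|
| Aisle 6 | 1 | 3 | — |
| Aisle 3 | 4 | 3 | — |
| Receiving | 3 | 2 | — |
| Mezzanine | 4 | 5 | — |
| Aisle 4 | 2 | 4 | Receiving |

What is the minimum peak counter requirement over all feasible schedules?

7

Early-start (Aisle 6@1, Aisle 3@1, Receiving@1, Mezzanine@1, Aisle 4@4) gives peak 13: h1:13  h2:10  h3:10  h4:12  h5:4  h6:0  h7:0  h8:0.
Shift Aisle 6→5, Aisle 3→5, Aisle 4→6.
Schedule Aisle 6@5, Aisle 3@5, Receiving@1, Mezzanine@1, Aisle 4@6: h1:7  h2:7  h3:7  h4:5  h5:6  h6:7  h7:7  h8:3 — peak 7.
Total counter-hours = 49 over 8 hours ⇒ peak ≥ ⌈49/8⌉ = 7, so 7 is optimal.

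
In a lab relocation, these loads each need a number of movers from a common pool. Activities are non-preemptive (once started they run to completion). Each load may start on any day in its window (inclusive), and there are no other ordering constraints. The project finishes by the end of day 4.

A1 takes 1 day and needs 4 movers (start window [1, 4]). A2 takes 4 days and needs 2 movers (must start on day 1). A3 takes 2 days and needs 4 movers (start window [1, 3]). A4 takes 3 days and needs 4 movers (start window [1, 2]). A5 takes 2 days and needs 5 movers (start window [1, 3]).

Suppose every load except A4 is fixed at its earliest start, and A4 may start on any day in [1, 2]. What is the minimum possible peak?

15

A4@1: d1:19  d2:15  d3:6  d4:2 → peak 19
A4@2: d1:15  d2:15  d3:6  d4:6 → peak 15
Best is A4@2, peak 15.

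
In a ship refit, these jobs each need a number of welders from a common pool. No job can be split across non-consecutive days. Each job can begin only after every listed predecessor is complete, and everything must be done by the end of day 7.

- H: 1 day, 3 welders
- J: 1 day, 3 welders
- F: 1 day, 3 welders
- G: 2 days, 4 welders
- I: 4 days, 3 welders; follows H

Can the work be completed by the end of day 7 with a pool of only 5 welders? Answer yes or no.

The minimum achievable peak is 6; 5 < 6, so no feasible schedule stays within the cap.

no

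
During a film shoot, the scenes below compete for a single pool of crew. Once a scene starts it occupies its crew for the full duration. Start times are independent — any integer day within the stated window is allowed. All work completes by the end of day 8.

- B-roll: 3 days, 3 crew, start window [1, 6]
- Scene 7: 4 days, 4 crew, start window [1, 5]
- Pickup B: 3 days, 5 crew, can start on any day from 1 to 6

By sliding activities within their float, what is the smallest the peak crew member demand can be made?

Early-start (B-roll@1, Scene 7@1, Pickup B@1) gives peak 12: d1:12  d2:12  d3:12  d4:4  d5:0  d6:0  d7:0  d8:0.
Shift Pickup B→5.
Schedule B-roll@1, Scene 7@1, Pickup B@5: d1:7  d2:7  d3:7  d4:4  d5:5  d6:5  d7:5  d8:0 — peak 7.

7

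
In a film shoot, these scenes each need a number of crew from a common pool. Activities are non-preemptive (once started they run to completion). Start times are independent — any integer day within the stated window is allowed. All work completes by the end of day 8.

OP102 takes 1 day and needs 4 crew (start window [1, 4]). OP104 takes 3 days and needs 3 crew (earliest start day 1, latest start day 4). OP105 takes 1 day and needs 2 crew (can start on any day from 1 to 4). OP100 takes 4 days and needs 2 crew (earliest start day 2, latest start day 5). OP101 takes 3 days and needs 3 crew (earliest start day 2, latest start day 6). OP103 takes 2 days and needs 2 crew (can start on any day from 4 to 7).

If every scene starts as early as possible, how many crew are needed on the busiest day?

Early-start schedule: OP102@1, OP104@1, OP105@1, OP100@2, OP101@2, OP103@4.
Load per day: day 1: 9, day 2: 8, day 3: 8, day 4: 7, day 5: 4, day 6: 0, day 7: 0, day 8: 0.
Peak is 9.

9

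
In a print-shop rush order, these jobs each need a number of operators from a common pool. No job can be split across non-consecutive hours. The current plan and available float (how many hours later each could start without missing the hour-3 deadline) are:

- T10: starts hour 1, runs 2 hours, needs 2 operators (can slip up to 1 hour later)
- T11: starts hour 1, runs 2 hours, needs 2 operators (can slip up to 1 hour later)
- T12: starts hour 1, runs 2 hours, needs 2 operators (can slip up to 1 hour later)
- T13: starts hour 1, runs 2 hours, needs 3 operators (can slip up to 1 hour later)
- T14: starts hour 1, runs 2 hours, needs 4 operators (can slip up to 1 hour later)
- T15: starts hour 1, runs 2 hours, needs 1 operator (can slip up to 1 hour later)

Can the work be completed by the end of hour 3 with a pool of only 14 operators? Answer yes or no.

Schedule T10@1, T11@1, T12@1, T13@1, T14@1, T15@1: h1:14  h2:14  h3:0 — peak 14 ≤ 14.

yes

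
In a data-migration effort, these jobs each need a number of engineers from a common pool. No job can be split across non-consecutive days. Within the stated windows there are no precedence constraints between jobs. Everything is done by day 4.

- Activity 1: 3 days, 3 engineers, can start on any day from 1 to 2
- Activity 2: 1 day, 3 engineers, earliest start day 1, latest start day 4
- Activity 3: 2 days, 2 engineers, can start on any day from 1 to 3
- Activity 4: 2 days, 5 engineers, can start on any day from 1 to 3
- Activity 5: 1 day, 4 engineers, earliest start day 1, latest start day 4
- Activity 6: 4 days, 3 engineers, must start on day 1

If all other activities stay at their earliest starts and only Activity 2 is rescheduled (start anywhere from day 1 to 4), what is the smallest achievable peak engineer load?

17

Activity 2@1: d1:20  d2:13  d3:6  d4:3 → peak 20
Activity 2@2: d1:17  d2:16  d3:6  d4:3 → peak 17
Activity 2@3: d1:17  d2:13  d3:9  d4:3 → peak 17
Activity 2@4: d1:17  d2:13  d3:6  d4:6 → peak 17
Best is Activity 2@2, peak 17.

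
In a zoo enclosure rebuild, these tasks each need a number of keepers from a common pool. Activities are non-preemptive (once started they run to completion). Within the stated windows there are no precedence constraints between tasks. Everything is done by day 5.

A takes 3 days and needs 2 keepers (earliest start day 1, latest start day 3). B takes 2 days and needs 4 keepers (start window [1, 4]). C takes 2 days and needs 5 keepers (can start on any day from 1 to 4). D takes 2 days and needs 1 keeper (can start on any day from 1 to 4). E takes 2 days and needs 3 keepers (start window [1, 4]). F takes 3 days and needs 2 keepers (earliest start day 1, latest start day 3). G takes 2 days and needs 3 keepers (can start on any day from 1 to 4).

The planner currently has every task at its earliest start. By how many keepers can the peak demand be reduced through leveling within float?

10

Early-start peak: d1:20  d2:20  d3:4  d4:0  d5:0 ⇒ 20.
Leveled (A@1, B@1, C@3, D@1, E@1, F@3, G@4): d1:10  d2:10  d3:9  d4:10  d5:5 ⇒ 10.
Reduction 20 − 10 = 10.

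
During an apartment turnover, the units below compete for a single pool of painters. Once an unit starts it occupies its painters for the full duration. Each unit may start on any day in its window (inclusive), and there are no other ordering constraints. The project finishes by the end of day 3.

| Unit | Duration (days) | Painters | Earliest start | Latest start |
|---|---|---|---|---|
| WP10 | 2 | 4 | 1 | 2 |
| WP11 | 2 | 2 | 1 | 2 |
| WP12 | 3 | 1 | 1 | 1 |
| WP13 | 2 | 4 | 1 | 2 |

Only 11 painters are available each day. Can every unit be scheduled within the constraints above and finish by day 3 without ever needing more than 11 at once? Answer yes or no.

yes

Schedule WP10@1, WP11@1, WP12@1, WP13@1: d1:11  d2:11  d3:1 — peak 11 ≤ 11.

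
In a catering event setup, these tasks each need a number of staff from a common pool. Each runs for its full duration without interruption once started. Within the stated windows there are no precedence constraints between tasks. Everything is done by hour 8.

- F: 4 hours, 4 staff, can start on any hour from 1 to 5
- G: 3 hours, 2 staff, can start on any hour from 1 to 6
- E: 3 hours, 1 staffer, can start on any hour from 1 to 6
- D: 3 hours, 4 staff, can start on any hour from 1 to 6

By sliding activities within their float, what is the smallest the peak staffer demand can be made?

Early-start (F@1, G@1, E@1, D@1) gives peak 11: h1:11  h2:11  h3:11  h4:4  h5:0  h6:0  h7:0  h8:0.
Shift E→4, D→5.
Schedule F@1, G@1, E@4, D@5: h1:6  h2:6  h3:6  h4:5  h5:5  h6:5  h7:4  h8:0 — peak 6.

6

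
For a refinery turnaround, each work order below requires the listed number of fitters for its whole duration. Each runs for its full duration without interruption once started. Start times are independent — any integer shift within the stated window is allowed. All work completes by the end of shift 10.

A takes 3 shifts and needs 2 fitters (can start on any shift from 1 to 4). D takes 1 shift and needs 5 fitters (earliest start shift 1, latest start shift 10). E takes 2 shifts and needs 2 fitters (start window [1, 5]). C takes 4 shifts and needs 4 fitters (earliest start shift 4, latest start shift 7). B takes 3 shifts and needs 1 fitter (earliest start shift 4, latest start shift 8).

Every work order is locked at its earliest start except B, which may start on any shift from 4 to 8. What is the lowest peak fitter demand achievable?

B@4: s1:9  s2:4  s3:2  s4:5  s5:5  s6:5  s7:4  s8:0  s9:0  s10:0 → peak 9
B@5: s1:9  s2:4  s3:2  s4:4  s5:5  s6:5  s7:5  s8:0  s9:0  s10:0 → peak 9
B@6: s1:9  s2:4  s3:2  s4:4  s5:4  s6:5  s7:5  s8:1  s9:0  s10:0 → peak 9
B@7: s1:9  s2:4  s3:2  s4:4  s5:4  s6:4  s7:5  s8:1  s9:1  s10:0 → peak 9
B@8: s1:9  s2:4  s3:2  s4:4  s5:4  s6:4  s7:4  s8:1  s9:1  s10:1 → peak 9
Best is B@4, peak 9.

9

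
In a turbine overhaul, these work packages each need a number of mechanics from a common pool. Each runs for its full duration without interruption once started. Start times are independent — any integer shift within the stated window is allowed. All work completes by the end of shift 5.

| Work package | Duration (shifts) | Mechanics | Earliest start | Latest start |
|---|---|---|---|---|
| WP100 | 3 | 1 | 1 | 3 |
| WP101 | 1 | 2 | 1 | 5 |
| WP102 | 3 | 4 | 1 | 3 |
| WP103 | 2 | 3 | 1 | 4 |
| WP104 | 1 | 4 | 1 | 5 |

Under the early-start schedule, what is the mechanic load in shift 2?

At early start, shift 2 has: WP100, WP102, WP103.
Demand: 1 + 4 + 3 = 8.

8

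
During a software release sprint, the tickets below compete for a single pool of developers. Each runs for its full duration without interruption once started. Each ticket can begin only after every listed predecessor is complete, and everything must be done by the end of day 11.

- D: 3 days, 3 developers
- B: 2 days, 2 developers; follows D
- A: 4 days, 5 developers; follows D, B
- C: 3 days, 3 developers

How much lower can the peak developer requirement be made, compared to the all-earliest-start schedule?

1

Early-start peak: d1:6  d2:6  d3:6  d4:2  d5:2  d6:5  d7:5  d8:5  d9:5  d10:0  d11:0 ⇒ 6.
Leveled (D@1, B@4, A@7, C@4): d1:3  d2:3  d3:3  d4:5  d5:5  d6:3  d7:5  d8:5  d9:5  d10:5  d11:0 ⇒ 5.
Reduction 6 − 5 = 1.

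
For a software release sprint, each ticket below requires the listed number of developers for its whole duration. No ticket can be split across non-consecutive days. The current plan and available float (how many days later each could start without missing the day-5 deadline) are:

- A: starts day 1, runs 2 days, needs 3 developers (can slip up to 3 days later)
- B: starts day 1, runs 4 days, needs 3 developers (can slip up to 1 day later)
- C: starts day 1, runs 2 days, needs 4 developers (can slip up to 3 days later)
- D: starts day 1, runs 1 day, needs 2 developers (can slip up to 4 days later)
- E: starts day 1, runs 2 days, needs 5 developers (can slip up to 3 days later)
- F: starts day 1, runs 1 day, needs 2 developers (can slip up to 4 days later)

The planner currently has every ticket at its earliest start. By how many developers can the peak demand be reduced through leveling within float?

Early-start peak: d1:19  d2:15  d3:3  d4:3  d5:0 ⇒ 19.
Leveled (A@1, B@1, C@1, D@3, E@3, F@4): d1:10  d2:10  d3:10  d4:10  d5:0 ⇒ 10.
Reduction 19 − 10 = 9.

9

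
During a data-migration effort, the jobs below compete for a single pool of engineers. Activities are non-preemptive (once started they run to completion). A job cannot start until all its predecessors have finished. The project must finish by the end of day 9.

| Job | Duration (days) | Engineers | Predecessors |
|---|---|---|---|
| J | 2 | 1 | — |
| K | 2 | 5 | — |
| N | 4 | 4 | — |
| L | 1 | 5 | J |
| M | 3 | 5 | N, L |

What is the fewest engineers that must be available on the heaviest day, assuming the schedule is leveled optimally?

9

Early-start (J@1, K@1, N@1, L@3, M@5) gives peak 10: d1:10  d2:10  d3:9  d4:4  d5:5  d6:5  d7:5  d8:0  d9:0.
Shift N→3, M→7.
Schedule J@1, K@1, N@3, L@3, M@7: d1:6  d2:6  d3:9  d4:4  d5:4  d6:4  d7:5  d8:5  d9:5 — peak 9.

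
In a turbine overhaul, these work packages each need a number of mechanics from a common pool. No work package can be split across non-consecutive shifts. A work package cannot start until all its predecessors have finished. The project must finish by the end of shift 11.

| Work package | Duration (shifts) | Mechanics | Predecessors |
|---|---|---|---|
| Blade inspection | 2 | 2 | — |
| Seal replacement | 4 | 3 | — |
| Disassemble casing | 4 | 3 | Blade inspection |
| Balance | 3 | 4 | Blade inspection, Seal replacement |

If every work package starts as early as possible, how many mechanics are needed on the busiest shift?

Early-start schedule: Blade inspection@1, Seal replacement@1, Disassemble casing@3, Balance@5.
Load per shift: shift 1: 5, shift 2: 5, shift 3: 6, shift 4: 6, shift 5: 7, shift 6: 7, shift 7: 4, shift 8: 0, shift 9: 0, shift 10: 0, shift 11: 0.
Peak is 7.

7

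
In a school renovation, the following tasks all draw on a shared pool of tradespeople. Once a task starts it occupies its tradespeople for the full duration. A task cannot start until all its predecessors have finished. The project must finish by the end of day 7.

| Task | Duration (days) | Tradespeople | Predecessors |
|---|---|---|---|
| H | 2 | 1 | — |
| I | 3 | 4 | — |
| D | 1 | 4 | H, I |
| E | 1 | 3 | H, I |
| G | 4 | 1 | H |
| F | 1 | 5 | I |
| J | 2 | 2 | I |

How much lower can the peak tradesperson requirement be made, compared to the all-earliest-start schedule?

Early-start peak: d1:5  d2:5  d3:5  d4:15  d5:3  d6:1  d7:0 ⇒ 15.
Leveled (H@1, I@1, D@4, E@5, G@3, F@7, J@5): d1:5  d2:5  d3:5  d4:5  d5:6  d6:3  d7:5 ⇒ 6.
Reduction 15 − 6 = 9.

9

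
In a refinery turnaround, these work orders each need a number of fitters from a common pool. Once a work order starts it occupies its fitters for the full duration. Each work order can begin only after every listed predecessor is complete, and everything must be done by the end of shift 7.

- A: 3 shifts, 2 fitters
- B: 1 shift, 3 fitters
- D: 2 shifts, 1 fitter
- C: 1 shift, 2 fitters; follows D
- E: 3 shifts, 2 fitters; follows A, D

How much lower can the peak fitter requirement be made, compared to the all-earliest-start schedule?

2

Early-start peak: s1:6  s2:3  s3:4  s4:2  s5:2  s6:2  s7:0 ⇒ 6.
Leveled (A@1, B@4, D@1, C@3, E@5): s1:3  s2:3  s3:4  s4:3  s5:2  s6:2  s7:2 ⇒ 4.
Reduction 6 − 4 = 2.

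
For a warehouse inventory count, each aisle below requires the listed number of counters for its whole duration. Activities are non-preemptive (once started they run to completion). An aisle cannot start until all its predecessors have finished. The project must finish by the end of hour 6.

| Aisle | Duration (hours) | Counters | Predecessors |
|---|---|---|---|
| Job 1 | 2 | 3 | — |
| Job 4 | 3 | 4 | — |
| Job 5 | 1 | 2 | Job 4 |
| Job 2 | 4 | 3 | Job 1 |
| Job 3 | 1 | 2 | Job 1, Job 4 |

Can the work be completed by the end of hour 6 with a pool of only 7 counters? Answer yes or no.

Schedule Job 1@1, Job 4@1, Job 5@4, Job 2@3, Job 3@4: h1:7  h2:7  h3:7  h4:7  h5:3  h6:3 — peak 7 ≤ 7.

yes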